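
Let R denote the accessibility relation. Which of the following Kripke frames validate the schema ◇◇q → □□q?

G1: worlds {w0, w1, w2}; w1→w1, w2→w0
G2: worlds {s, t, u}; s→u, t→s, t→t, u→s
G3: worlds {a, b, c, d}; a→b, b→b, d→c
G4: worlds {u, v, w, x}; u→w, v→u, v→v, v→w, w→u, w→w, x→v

G1, G3

Frame correspondent (Sahlqvist): ∀x ∀y ∀z ((xR²y ∧ xR²z) → ∃w (y = w ∧ z = w)) — i.e. a generalized confluence (Geach) condition.
G1: condition met.
G2: fails — tR²s, tR²t but s ≠ t.
G3: condition met.
G4: fails — uR²u, uR²w but u ≠ w.
Valid on: G1, G3.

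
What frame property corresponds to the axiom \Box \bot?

emptiness of R

□⊥ is valid iff no world has any successor (otherwise □⊥ fails at any world with one).
The converse is a direct semantic check.
So the correspondent is emptiness of R.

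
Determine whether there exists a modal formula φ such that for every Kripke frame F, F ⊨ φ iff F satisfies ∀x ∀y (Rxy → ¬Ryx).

No

If a class were modally definable it would be closed under surjective bounded morphisms (Goldblatt–Thomason).
The 3-cycle (worlds a,b,c with a→b→c→a) is asymmetric. Mapping every world to a single reflexive point • is a surjective bounded morphism, and the reflexive point is not asymmetric (R•• but asymmetry requires ¬R••).
Hence asymmetry is not modally definable.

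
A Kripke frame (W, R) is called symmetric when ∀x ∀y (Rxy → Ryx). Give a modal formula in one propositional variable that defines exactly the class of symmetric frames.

A defining formula is s → □◇s (the B axiom).
Suppose s→□◇s is valid. Take Rxy and set V(s)={x}. Then s at x, so □◇s at x, so ◇s at y, so some z with Ryz has s; z=x, i.e. Ryx.

s → □◇s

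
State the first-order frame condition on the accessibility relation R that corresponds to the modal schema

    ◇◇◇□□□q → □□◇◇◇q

∀x ∀y ∀z ((xR³y ∧ xR²z) → ∃w (yR³w ∧ zR³w))

This is a Sahlqvist (Geach-type) schema ◇^3□^3q → □^2◇^3q.
First-order correspondent: ∀x ∀y ∀z ((xR³y ∧ xR²z) → ∃w (yR³w ∧ zR³w)).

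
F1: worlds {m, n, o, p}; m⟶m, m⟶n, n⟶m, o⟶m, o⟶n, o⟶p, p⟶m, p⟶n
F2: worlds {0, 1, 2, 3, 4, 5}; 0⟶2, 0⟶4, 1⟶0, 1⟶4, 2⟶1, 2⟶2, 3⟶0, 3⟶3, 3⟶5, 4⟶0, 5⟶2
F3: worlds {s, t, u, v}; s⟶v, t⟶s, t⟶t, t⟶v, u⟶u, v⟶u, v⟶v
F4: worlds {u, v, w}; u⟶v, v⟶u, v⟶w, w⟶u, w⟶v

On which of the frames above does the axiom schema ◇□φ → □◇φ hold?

F1, F3

The schema corresponds to convergence: ∀x ∀y ∀z (Rxy ∧ Rxz → ∃w (Ryw ∧ Rzw)).
F1: holds.
F2: fails — R02 and R04 but 2 and 4 have no common successor.
F3: holds.
F4: fails — Rwu and Rwv but u and v have no common successor.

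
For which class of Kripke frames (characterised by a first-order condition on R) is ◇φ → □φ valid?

partial functionality: ∀x ∀y ∀z (Rxy ∧ Rxz → y = z)

Suppose ◇φ→□φ is valid. Take Rxy, Rxz and set V(φ)={y}. Then ◇φ at x, so □φ at x, so φ at z, i.e. z=y.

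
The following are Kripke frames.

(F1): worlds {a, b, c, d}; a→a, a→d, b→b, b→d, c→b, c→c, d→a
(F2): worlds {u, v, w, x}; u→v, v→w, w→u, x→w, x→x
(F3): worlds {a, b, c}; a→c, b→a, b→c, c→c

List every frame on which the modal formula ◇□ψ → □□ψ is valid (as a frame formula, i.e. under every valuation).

This is the axiom for a generalized confluence (Geach) condition; its first-order frame correspondent is ∀x ∀y ∀z ((xRy ∧ xR²z) → ∃w (yRw ∧ z = w)).
(F1): fails — aRd, aR²d but no w with dRw and d=w.
(F2): fails — xRw, xR²w but no t with wRt and w=t.
(F3): holds.
Valid on: (F3).

(F3)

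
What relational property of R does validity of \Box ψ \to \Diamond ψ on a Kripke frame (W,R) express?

seriality: \forall x \exists y Rxy

Suppose □ψ→◇ψ is valid. At any x set V(ψ)=W. Then □ψ at x, so ◇ψ at x, so x has a successor.
Conversely, any frame satisfying \forall x \exists y Rxy validates the schema.
Frame condition: \forall x \exists y Rxy.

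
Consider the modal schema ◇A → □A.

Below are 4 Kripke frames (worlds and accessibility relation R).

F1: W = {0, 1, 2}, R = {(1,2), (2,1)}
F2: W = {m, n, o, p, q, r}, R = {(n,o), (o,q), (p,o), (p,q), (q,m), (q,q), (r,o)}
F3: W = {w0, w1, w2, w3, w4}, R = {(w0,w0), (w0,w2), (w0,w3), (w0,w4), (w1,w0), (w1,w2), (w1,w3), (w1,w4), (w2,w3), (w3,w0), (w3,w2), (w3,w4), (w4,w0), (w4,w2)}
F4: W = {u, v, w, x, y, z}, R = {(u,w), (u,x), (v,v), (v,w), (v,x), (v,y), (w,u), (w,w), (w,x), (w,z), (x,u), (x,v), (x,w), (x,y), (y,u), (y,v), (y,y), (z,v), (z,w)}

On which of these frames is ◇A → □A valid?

F1

Frame correspondent (Sahlqvist): ∀x ∀y ∀z (Rxy ∧ Rxz → y = z) — i.e. partial functionality.
F1: condition met.
F2: fails — p sees both o and q.
F3: fails — w0 sees both w0 and w2.
F4: fails — u sees both w and x.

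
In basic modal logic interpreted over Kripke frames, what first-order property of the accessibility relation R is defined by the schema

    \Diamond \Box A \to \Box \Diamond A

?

convergence: \forall x \forall y \forall z (Rxy \wedge Rxz \to \exists w (Ryw \wedge Rzw))

Suppose ◇□A→□◇A is valid. Take Rxy, Rxz and set V(A)={w : Ryw}. Then □A at y so ◇□A at x, so □◇A at x, so ◇A at z, giving w with Rzw and Ryw.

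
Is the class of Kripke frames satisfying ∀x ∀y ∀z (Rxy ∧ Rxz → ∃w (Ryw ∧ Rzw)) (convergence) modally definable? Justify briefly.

Yes — defined by ◇□p → □◇p

This is a Sahlqvist condition; the .2 axiom ◇□p → □◇p defines it.
Suppose ◇□p→□◇p is valid. Take Rxy, Rxz and set V(p)={w : Ryw}. Then □p at y so ◇□p at x, so □◇p at x, so ◇p at z, giving w with Rzw and Ryw.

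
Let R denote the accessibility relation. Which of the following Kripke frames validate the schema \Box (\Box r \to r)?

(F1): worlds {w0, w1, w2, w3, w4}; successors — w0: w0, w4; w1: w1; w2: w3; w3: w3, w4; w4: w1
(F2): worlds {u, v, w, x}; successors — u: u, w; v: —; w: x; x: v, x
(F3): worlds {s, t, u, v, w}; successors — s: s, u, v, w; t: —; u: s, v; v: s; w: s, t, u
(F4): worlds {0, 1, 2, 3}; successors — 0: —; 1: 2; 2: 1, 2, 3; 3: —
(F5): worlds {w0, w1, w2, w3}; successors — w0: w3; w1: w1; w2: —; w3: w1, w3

(F5)

This is the axiom for shift-reflexivity; its first-order frame correspondent is \forall x \forall y (Rxy \to Ryy).
(F1): fails — Rw0w4 but not Rw4w4.
(F2): fails — Ruw but not Rww.
(F3): fails — Ruv but not Rvv.
(F4): fails — R23 but not R33.
(F5): satisfies the condition.
Valid on: (F5).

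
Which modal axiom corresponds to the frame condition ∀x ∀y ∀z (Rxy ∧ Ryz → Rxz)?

□ψ → □□ψ

The condition is transitivity. The 4 schema □ψ → □□ψ defines it.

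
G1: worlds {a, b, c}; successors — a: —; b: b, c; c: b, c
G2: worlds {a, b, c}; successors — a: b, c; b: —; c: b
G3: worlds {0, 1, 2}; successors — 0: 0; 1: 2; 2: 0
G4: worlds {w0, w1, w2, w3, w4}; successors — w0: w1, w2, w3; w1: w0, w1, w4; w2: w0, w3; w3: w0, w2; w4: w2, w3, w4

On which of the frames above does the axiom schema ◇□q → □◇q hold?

This is the axiom for convergence; its first-order frame correspondent is ∀x ∀y ∀z (Rxy ∧ Rxz → ∃w (Ryw ∧ Rzw)).
G1: ✓.
G2: fails — Rac and Rab but c and b have no common successor.
G3: ✓.
G4: ✓.

G1, G3, G4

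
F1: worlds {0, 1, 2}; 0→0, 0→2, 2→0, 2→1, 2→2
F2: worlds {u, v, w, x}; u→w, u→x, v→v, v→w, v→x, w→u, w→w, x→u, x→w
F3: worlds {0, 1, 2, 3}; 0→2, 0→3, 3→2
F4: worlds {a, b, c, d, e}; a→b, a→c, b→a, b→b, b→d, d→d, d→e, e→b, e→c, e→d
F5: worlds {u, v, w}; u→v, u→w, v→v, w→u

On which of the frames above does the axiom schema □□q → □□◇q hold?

F2

Frame correspondent (Sahlqvist): ∀x ∀z (xR²z → ∃w (xR²w ∧ zRw)) — i.e. a generalized confluence (Geach) condition.
F1: fails — 0R²1 but no w with 0R²w and 1Rw.
F2: ✓.
F3: fails — 0R²2 but no w with 0R²w and 2Rw.
F4: fails — bR²c but no w with bR²w and cRw.
F5: fails — wR²w but no t with wR²t and wRt.
Valid on: F2.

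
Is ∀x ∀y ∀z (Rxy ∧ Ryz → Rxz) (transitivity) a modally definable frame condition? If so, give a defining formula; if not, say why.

Definable; □q → □□q defines it

The condition is transitivity. A defining modal formula is □q → □□q.
Suppose □q→□□q is valid. Take Rxy, Ryz and set V(q)={w : Rxw}. Then □q at x, so □□q at x, so □q at y, so q at z, i.e. Rxz.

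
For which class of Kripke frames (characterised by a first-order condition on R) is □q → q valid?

reflexivity

This schema is the T axiom.
Its frame correspondent is reflexivity — ∀x Rxx.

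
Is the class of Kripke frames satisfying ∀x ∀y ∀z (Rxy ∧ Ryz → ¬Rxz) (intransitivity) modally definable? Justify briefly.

Any modally definable frame class is closed under surjective bounded morphisms.
The 7-cycle (worlds 0,1,2,3,4,5,6 with 0→1→2→3→4→5→6→0) is intransitive. Mapping every world to a single reflexive point • is a surjective bounded morphism; the reflexive point is not intransitive (R••∧R•• but R••).
So the class is not modally definable.

No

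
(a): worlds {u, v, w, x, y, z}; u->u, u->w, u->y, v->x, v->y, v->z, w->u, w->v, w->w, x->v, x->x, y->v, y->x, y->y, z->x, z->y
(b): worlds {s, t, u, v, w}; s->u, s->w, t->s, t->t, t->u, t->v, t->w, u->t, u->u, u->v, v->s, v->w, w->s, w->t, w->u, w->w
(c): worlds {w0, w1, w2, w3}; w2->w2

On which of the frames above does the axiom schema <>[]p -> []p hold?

(c)

Frame correspondent (Sahlqvist): forall x forall y forall z (Rxy & Rxz -> Ryz) — i.e. the Euclidean property.
(a): fails — Ruw and Ruy but not Rwy.
(b): fails — Rsu and Rsw but not Ruw.
(c): condition met.
Valid on: (c).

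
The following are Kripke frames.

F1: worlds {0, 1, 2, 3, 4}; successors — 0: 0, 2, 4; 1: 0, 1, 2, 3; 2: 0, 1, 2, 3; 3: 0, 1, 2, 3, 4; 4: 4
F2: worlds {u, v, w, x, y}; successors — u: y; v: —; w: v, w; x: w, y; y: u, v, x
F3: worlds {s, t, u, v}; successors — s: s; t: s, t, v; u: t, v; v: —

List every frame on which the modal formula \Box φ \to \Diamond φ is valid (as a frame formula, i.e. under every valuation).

Frame correspondent (Sahlqvist): \forall x \exists y Rxy — i.e. seriality.
F1: satisfies the condition.
F2: fails — world v has no successor.
F3: fails — world v has no successor.
Valid on: F1.

F1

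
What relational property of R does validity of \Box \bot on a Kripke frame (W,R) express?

□⊥ is valid iff no world has any successor (otherwise □⊥ fails at any world with one).
Conversely, any frame satisfying \forall x \forall y \neg Rxy validates the schema.
Frame condition: \forall x \forall y \neg Rxy.

emptiness of R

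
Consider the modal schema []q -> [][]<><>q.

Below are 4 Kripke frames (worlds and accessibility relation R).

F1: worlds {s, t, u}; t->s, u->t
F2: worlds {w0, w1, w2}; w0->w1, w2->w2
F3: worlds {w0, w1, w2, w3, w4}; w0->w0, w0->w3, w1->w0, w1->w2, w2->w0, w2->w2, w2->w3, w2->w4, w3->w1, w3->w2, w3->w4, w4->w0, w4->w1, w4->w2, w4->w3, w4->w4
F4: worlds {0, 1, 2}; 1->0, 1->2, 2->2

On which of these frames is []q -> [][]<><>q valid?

F2, F3, F4

The schema corresponds to a generalized confluence (Geach) condition: forall x forall z (x R^2 z -> exists w (xRw & z R^2 w)).
F1: fails — uR²s but no w with uRw and sR²w.
F2: satisfies the condition.
F3: satisfies the condition.
F4: satisfies the condition.
Valid on: F2, F3, F4.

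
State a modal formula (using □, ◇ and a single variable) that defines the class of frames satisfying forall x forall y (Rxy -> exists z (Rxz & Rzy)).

The condition is density. The C4 schema □□s → □s defines it.
Suppose □□s→□s is valid. Take Rxy and set V(s)={w : xR²w}. Then □□s at x, so □s at x, so s at y, i.e. ∃z(Rxz∧Rzy).

□□s → □s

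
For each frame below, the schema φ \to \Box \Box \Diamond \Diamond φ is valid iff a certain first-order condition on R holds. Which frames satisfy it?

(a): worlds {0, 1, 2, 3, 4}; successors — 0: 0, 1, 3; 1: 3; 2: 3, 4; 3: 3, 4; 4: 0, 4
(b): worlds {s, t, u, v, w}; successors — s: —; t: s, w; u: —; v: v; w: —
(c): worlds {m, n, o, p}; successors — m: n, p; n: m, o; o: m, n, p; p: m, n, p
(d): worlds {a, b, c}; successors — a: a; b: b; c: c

This is the axiom for a generalized confluence (Geach) condition; its first-order frame correspondent is \forall x \forall z (x R^2 z \to \exists w (x = w \wedge z R^2 w)).
(a): fails — 0R²1 but no w with 0=w and 1R²w.
(b): satisfies the condition.
(c): fails — oR²n but no w with o=w and nR²w.
(d): satisfies the condition.

(b), (d)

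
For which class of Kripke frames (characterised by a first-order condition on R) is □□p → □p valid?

density: ∀x ∀y (Rxy → ∃z (Rxz ∧ Rzy))

Suppose □□p→□p is valid. Take Rxy and set V(p)={w : xR²w}. Then □□p at x, so □p at x, so p at y, i.e. ∃z(Rxz∧Rzy).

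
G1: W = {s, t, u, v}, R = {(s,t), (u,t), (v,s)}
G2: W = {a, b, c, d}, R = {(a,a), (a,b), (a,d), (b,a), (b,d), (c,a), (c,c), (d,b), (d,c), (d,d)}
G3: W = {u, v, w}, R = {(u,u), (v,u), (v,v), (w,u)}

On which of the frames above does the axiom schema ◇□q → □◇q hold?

This is the axiom for convergence; its first-order frame correspondent is ∀x ∀y ∀z (Rxy ∧ Rxz → ∃w (Ryw ∧ Rzw)).
G1: fails — Rst and Rst but t and t have no common successor.
G2: satisfies the condition.
G3: satisfies the condition.

G2, G3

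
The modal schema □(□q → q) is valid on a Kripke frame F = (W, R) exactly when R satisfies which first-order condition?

Suppose □(□q→q) is valid. Take Rxy and set V(q)={w : Ryw}. Then at y, □q holds; since □(□q→q) at x, □q→q at y, so q at y, i.e. Ryy.
The converse is a direct semantic check.
Frame condition: ∀x ∀y (Rxy → Ryy).

Shift-reflexivity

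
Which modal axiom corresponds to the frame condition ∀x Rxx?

□r → r

The condition is reflexivity. The T schema □r → r defines it.
Suppose □r→r is valid. At any x set V(r)={w : Rxw}. Then □r holds at x, so r holds at x, i.e. Rxx.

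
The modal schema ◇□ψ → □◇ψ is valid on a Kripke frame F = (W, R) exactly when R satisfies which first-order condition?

Convergence

Suppose ◇□ψ→□◇ψ is valid. Take Rxy, Rxz and set V(ψ)={w : Ryw}. Then □ψ at y so ◇□ψ at x, so □◇ψ at x, so ◇ψ at z, giving w with Rzw and Ryw.
Conversely, any frame satisfying ∀x ∀y ∀z (Rxy ∧ Rxz → ∃w (Ryw ∧ Rzw)) validates the schema.
Frame condition: ∀x ∀y ∀z (Rxy ∧ Rxz → ∃w (Ryw ∧ Rzw)).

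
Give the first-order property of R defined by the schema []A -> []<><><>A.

forall x forall z (xRz -> exists w (xRw & z R^3 w))

This is a Sahlqvist (Geach-type) schema ◇^0□^1A → □^1◇^3A.
Minimal-valuation argument: fix x; take any y with xR^0y and any z with xR^1z. Set V(A) to the set of worlds R-reachable from y in exactly 1 step. Then □^1A holds at y, so the antecedent holds at x; validity forces ◇^3A at z, giving a w with zR^3w and yR^1w.
First-order correspondent: forall x forall z (xRz -> exists w (xRw & z R^3 w)).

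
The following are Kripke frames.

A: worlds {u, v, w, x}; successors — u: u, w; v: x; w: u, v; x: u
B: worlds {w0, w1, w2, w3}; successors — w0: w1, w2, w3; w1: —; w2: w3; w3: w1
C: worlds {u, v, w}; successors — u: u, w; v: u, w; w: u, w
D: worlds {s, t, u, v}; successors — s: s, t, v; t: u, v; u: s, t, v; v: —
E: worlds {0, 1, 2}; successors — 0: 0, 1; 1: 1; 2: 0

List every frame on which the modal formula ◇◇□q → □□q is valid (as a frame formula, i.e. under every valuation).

C

Frame correspondent (Sahlqvist): ∀x ∀y ∀z ((xR²y ∧ xR²z) → ∃w (yRw ∧ z = w)) — i.e. a generalized confluence (Geach) condition.
A: fails — uR²u, uR²v but no t with uRt and v=t.
B: fails — w0R²w1, w0R²w1 but no w with w1Rw and w1=w.
C: holds.
D: fails — sR²s, sR²u but no w with sRw and u=w.
E: fails — 0R²1, 0R²0 but no w with 1Rw and 0=w.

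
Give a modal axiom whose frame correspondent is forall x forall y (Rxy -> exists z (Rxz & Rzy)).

□□p → □p

A defining formula is □□p → □p (the C4 axiom).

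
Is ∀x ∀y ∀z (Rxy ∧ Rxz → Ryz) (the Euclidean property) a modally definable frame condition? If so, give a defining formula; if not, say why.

This is a Sahlqvist condition; the 5 axiom ◇q → □◇q defines it.
Suppose ◇q→□◇q is valid. Take Rxy, Rxz and set V(q)={y}. Then ◇q at x, so □◇q at x, so ◇q at z, so some w with Rzw has q; w=y, i.e. Rzy. By symmetry of the argument, Ryz.

Yes, by ◇q → □◇q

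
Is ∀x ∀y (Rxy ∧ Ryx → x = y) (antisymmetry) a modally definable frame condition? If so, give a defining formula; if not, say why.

If a class were modally definable it would be closed under surjective bounded morphisms (Goldblatt–Thomason).
The 8-cycle (worlds a,b,c,d,e,f,g,h with a→b→c→d→e→f→g→h→a) is antisymmetric. Sending even-indexed worlds to s and odd-indexed worlds to t is a surjective bounded morphism onto the two-world frame with s↔t, which is not antisymmetric.
Hence antisymmetry is not modally definable.

Not modally definable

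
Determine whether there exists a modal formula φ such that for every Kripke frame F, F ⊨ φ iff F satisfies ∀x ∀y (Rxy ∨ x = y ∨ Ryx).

Modal frame validity is preserved under disjoint unions.
Take 3 disjoint single-world reflexive frames: each is trivially connected, but their disjoint union has 3 worlds with no edge between distinct components, so it is not connected.
Hence connectedness of R is not modally definable.

No — not modally definable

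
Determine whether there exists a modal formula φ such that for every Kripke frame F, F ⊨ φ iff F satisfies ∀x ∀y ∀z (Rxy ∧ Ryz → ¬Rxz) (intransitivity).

No — not modally definable

Modal frame validity is preserved under surjective bounded morphisms.
The 3-cycle (worlds s,t,u with s→t→u→s) is intransitive. Mapping every world to a single reflexive point • is a surjective bounded morphism; the reflexive point is not intransitive (R••∧R•• but R••).
So the class is not modally definable.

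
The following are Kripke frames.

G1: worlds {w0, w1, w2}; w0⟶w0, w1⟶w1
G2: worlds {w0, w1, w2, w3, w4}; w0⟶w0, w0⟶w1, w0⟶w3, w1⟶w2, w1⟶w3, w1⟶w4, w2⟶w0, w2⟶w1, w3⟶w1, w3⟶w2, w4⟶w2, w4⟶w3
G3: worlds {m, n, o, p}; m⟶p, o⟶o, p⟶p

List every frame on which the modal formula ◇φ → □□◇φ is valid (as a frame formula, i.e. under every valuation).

G1, G3

Frame correspondent (Sahlqvist): ∀x ∀y ∀z ((xRy ∧ xR²z) → ∃w (y = w ∧ zRw)) — i.e. a generalized confluence (Geach) condition.
G1: satisfies the condition.
G2: fails — w0Rw0, w0R²w1 but no w with w0=w and w1Rw.
G3: satisfies the condition.
Valid on: G1, G3.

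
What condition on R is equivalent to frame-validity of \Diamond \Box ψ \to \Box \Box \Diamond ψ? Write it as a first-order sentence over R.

This is a Sahlqvist (Geach-type) schema ◇^1□^1ψ → □^2◇^1ψ.
Minimal-valuation argument: fix x; take any y with xR^1y and any z with xR^2z. Set V(ψ) to the set of worlds R-reachable from y in exactly 1 step. Then □^1ψ holds at y, so the antecedent holds at x; validity forces ◇^1ψ at z, giving a w with zR^1w and yR^1w.
First-order correspondent: \forall x \forall y \forall z ((xRy \wedge x R^2 z) \to \exists w (yRw \wedge zRw)).

\forall x \forall y \forall z ((xRy \wedge x R^2 z) \to \exists w (yRw \wedge zRw))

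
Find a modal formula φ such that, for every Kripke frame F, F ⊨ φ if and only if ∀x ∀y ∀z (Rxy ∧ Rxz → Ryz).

◇p → □◇p

A defining formula is ◇p → □◇p (the 5 axiom).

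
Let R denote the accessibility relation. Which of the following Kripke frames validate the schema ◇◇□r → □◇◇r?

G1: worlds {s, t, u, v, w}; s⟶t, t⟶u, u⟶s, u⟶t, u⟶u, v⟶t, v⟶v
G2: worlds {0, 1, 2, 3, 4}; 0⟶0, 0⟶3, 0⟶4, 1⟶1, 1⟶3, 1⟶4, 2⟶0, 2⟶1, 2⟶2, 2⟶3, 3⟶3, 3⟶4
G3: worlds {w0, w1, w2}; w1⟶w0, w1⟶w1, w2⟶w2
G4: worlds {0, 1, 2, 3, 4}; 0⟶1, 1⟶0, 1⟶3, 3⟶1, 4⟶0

This is the axiom for a generalized confluence (Geach) condition; its first-order frame correspondent is ∀x ∀y ∀z ((xR²y ∧ xRz) → ∃w (yRw ∧ zR²w)).
G1: fails — uR²s, uRs but no w* with sRw* and sR²w*.
G2: fails — 0R²0, 0R4 but no w with 0Rw and 4R²w.
G3: fails — w1R²w0, w1Rw0 but no w with w0Rw and w0R²w.
G4: holds.

G4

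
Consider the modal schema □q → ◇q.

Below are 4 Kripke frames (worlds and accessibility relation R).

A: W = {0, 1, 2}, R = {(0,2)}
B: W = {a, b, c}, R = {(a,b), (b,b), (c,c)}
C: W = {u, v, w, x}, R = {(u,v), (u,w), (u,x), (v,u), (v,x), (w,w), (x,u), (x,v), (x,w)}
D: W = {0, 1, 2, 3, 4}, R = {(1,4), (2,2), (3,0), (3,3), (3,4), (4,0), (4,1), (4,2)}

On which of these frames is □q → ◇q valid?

B, C

The schema corresponds to seriality: ∀x ∃y Rxy.
A: fails — world 1 has no successor.
B: ✓.
C: ✓.
D: fails — world 0 has no successor.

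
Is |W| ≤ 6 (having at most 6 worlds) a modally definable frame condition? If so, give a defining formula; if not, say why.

If a class were modally definable it would be closed under disjoint unions (Goldblatt–Thomason).
Any modal formula valid on each of 7 disjoint one-world frames is valid on their disjoint union (validity is preserved under disjoint unions). Each one-world frame has |W|=1≤6, but the union has |W|=7.
Hence having at most 6 worlds is not modally definable.

Not modally definable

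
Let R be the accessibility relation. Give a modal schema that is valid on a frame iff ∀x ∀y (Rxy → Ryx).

The condition is symmetry. The B schema ψ → □◇ψ defines it.

ψ → □◇ψ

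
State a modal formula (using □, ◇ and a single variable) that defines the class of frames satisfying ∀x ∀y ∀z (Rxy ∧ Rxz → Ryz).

This is the Euclidean property; the standard corresponding axiom is 5: ◇s → □◇s.
Suppose ◇s→□◇s is valid. Take Rxy, Rxz and set V(s)={y}. Then ◇s at x, so □◇s at x, so ◇s at z, so some w with Rzw has s; w=y, i.e. Rzy. By symmetry of the argument, Ryz.

◇s → □◇s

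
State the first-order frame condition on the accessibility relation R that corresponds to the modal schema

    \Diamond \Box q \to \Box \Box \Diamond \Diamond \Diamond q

This is a Sahlqvist (Geach-type) schema ◇^1□^1q → □^2◇^3q.
Minimal-valuation argument: fix x; take any y with xR^1y and any z with xR^2z. Set V(q) to the set of worlds R-reachable from y in exactly 1 step. Then □^1q holds at y, so the antecedent holds at x; validity forces ◇^3q at z, giving a w with zR^3w and yR^1w.
First-order correspondent: \forall x \forall y \forall z ((xRy \wedge x R^2 z) \to \exists w (yRw \wedge z R^3 w)).

\forall x \forall y \forall z ((xRy \wedge x R^2 z) \to \exists w (yRw \wedge z R^3 w))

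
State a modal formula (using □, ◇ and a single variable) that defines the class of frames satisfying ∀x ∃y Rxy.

A defining formula is □q → ◇q (the D axiom).
Suppose □q→◇q is valid. At any x set V(q)=W. Then □q at x, so ◇q at x, so x has a successor.

□q → ◇q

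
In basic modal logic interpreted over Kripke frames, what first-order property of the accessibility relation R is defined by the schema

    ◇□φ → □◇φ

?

convergence

This schema is the .2 axiom.
It corresponds to convergence: ∀x ∀y ∀z (Rxy ∧ Rxz → ∃w (Ryw ∧ Rzw)).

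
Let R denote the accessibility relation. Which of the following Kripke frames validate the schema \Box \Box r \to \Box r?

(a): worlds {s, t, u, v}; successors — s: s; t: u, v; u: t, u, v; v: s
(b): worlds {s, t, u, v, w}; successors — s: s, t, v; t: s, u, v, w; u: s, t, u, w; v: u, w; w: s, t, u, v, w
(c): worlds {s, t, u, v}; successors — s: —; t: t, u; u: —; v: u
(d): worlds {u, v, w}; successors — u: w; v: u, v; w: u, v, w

(a), (b), (d)

Frame correspondent (Sahlqvist): \forall x \forall y (Rxy \to \exists z (Rxz \wedge Rzy)) — i.e. density.
(a): holds.
(b): holds.
(c): fails — Rvu but no z with Rvz and Rzu.
(d): holds.
Valid on: (a), (b), (d).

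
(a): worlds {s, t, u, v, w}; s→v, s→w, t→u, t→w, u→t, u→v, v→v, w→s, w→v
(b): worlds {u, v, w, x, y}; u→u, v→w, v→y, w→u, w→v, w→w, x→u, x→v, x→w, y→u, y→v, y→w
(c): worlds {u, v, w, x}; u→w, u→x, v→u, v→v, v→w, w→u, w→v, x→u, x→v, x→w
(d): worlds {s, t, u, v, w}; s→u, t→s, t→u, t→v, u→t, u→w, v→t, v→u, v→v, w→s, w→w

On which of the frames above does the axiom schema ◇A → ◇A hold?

(a), (b), (c), (d)

The schema corresponds to a generalized confluence (Geach) condition: ∀x ∀y (xRy → ∃w (y = w ∧ xRw)).
(a): ✓.
(b): ✓.
(c): ✓.
(d): ✓.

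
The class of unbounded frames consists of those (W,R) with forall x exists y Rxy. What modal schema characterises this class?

A defining formula is □s → ◇s (the D axiom).
Suppose □s→◇s is valid. At any x set V(s)=W. Then □s at x, so ◇s at x, so x has a successor.

□s → ◇s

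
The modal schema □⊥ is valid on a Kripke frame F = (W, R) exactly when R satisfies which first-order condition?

emptiness of R

□⊥ is valid iff no world has any successor (otherwise □⊥ fails at any world with one).
Conversely, on a frame with emptiness of R the schema holds at every world under every valuation.
So the correspondent is emptiness of R.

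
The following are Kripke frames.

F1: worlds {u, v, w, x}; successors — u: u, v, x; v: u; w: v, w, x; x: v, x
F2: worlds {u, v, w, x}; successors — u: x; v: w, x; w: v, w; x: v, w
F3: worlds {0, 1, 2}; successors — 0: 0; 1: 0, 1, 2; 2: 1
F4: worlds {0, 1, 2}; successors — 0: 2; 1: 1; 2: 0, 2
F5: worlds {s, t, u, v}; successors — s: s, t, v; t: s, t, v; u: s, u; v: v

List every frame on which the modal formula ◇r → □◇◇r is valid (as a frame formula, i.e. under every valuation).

F2, F4

The schema corresponds to a generalized confluence (Geach) condition: ∀x ∀y ∀z ((xRy ∧ xRz) → ∃w (y = w ∧ zR²w)).
F1: fails — wRw, wRv but no t with w=t and vR²t.
F2: holds.
F3: fails — 1R1, 1R0 but no w with 1=w and 0R²w.
F4: holds.
F5: fails — sRs, sRv but no w with s=w and vR²w.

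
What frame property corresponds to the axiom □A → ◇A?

Suppose □A→◇A is valid. At any x set V(A)=W. Then □A at x, so ◇A at x, so x has a successor.

Seriality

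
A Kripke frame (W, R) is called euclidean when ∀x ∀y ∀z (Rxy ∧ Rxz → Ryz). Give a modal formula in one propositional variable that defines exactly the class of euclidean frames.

A defining formula is ◇q → □◇q (the 5 axiom).
Suppose ◇q→□◇q is valid. Take Rxy, Rxz and set V(q)={y}. Then ◇q at x, so □◇q at x, so ◇q at z, so some w with Rzw has q; w=y, i.e. Rzy. By symmetry of the argument, Ryz.

◇q → □◇q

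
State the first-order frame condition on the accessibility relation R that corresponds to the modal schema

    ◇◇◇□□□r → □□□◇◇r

This is a Sahlqvist (Geach-type) schema ◇^3□^3r → □^3◇^2r.
Minimal-valuation argument: fix x; take any y with xR^3y and any z with xR^3z. Set V(r) to the set of worlds R-reachable from y in exactly 3 steps. Then □^3r holds at y, so the antecedent holds at x; validity forces ◇^2r at z, giving a w with zR^2w and yR^3w.
First-order correspondent: ∀x ∀y ∀z ((xR³y ∧ xR³z) → ∃w (yR³w ∧ zR²w)).

∀x ∀y ∀z ((xR³y ∧ xR³z) → ∃w (yR³w ∧ zR²w))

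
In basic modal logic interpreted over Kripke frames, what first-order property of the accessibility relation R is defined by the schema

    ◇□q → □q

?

This is a form of the 5 axiom.
Its frame correspondent is the Euclidean property — ∀x ∀y ∀z (Rxy ∧ Rxz → Ryz).

the Euclidean property: ∀x ∀y ∀z (Rxy ∧ Rxz → Ryz)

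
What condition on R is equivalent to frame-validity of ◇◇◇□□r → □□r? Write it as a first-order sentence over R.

∀x ∀y ∀z ((xR³y ∧ xR²z) → ∃w (yR²w ∧ z = w))

This is a Sahlqvist (Geach-type) schema ◇^3□^2r → □^2◇^0r.
Minimal-valuation argument: fix x; take any y with xR^3y and any z with xR^2z. Set V(r) to the set of worlds R-reachable from y in exactly 2 steps. Then □^2r holds at y, so the antecedent holds at x; validity forces ◇^0r at z, giving a w with zR^0w and yR^2w.
First-order correspondent: ∀x ∀y ∀z ((xR³y ∧ xR²z) → ∃w (yR²w ∧ z = w)).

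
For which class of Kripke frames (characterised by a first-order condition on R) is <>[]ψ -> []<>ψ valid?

convergence: forall x forall y forall z (Rxy & Rxz -> exists w (Ryw & Rzw))

Suppose ◇□ψ→□◇ψ is valid. Take Rxy, Rxz and set V(ψ)={w : Ryw}. Then □ψ at y so ◇□ψ at x, so □◇ψ at x, so ◇ψ at z, giving w with Rzw and Ryw.
Conversely, any frame satisfying forall x forall y forall z (Rxy & Rxz -> exists w (Ryw & Rzw)) validates the schema.
So the correspondent is convergence.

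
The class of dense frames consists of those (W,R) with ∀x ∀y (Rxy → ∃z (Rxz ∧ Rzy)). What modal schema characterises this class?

This is density; the standard corresponding axiom is C4: □□q → □q.

□□q → □q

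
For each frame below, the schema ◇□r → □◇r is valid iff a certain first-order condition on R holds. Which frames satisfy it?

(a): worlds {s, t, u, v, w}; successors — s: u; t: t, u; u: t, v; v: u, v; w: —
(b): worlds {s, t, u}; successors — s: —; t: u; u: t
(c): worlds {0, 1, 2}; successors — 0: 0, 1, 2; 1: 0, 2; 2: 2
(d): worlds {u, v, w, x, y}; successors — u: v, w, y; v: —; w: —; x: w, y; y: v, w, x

(a), (b), (c)

Frame correspondent (Sahlqvist): ∀x ∀y ∀z (Rxy ∧ Rxz → ∃w (Ryw ∧ Rzw)) — i.e. convergence.
(a): holds.
(b): holds.
(c): holds.
(d): fails — Ruv and Ruv but v and v have no common successor.
Valid on: (a), (b), (c).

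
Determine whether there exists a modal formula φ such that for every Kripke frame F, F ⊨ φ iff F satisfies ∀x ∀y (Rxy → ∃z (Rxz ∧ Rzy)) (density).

Yes: it is density, defined by the C4 schema □□p → □p.
Suppose □□p→□p is valid. Take Rxy and set V(p)={w : xR²w}. Then □□p at x, so □p at x, so p at y, i.e. ∃z(Rxz∧Rzy).

Yes, by □□p → □p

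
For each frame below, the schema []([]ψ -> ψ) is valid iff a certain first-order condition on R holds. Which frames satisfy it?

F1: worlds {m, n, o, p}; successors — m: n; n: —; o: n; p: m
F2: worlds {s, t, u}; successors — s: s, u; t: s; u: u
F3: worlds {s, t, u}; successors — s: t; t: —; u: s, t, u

F2

This is the axiom for shift-reflexivity; its first-order frame correspondent is forall x forall y (Rxy -> Ryy).
F1: fails — Ron but not Rnn.
F2: satisfies the condition.
F3: fails — Rus but not Rss.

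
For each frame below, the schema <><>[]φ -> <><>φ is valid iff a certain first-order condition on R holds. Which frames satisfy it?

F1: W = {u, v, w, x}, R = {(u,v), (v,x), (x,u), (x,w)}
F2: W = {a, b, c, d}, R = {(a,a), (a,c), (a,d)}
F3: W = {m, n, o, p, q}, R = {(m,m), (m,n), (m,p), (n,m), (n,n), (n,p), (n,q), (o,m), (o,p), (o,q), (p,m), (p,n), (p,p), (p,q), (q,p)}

The schema corresponds to a generalized confluence (Geach) condition: forall x forall y (x R^2 y -> exists w (yRw & x R^2 w)).
F1: fails — uR²x but no t with xRt and uR²t.
F2: fails — aR²c but no w with cRw and aR²w.
F3: satisfies the condition.
Valid on: F3.

F3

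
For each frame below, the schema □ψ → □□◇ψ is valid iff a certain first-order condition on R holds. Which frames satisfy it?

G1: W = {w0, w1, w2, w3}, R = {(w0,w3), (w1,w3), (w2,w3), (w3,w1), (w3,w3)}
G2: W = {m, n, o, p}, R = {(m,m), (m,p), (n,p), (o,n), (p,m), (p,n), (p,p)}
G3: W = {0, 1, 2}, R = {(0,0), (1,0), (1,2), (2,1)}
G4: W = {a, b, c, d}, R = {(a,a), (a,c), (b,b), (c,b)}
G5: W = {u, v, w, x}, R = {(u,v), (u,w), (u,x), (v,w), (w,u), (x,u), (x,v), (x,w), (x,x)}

Frame correspondent (Sahlqvist): ∀x ∀z (xR²z → ∃w (xRw ∧ zRw)) — i.e. a generalized confluence (Geach) condition.
G1: holds.
G2: holds.
G3: fails — 2R²0 but no w with 2Rw and 0Rw.
G4: fails — aR²b but no w with aRw and bRw.
G5: fails — uR²w but no t with uRt and wRt.

G1, G2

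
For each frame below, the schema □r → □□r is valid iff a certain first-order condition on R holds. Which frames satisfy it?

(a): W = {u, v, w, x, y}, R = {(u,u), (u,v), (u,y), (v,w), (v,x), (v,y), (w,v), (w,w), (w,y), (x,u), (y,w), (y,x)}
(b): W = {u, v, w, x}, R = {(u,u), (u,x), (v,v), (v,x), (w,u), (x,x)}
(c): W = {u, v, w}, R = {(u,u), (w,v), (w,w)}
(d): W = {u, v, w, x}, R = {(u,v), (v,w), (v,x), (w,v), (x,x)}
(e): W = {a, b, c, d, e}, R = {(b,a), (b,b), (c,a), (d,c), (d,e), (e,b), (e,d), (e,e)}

The schema corresponds to transitivity: ∀x ∀y ∀z (Rxy ∧ Ryz → Rxz).
(a): fails — Ruv and Rvw but not Ruw.
(b): fails — Rwu and Rux but not Rwx.
(c): ✓.
(d): fails — Ruv and Rvw but not Ruw.
(e): fails — Reb and Rba but not Rea.

(c)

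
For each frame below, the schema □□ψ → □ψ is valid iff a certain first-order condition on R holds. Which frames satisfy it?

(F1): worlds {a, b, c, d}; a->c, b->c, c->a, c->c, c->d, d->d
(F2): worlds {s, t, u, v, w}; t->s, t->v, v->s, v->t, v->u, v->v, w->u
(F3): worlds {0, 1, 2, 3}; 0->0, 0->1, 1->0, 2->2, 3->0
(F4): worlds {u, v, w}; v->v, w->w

This is the axiom for density; its first-order frame correspondent is ∀x ∀y (Rxy → ∃z (Rxz ∧ Rzy)).
(F1): condition met.
(F2): fails — Rwu but no z with Rwz and Rzu.
(F3): condition met.
(F4): condition met.

(F1), (F3), (F4)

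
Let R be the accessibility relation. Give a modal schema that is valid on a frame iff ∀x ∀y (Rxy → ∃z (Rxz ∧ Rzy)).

The condition is density. The C4 schema □□p → □p defines it.

□□p → □p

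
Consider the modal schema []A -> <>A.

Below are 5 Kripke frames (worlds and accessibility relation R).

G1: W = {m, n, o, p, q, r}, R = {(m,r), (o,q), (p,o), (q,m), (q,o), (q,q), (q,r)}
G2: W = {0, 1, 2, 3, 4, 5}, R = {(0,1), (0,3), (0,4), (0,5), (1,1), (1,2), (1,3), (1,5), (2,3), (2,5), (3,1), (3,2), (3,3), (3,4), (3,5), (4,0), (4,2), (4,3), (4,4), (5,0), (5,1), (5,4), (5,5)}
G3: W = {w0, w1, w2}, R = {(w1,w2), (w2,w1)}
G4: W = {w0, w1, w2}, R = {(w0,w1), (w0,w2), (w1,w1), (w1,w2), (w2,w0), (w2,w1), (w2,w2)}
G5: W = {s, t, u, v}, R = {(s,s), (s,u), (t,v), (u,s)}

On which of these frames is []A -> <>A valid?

This is the axiom for seriality; its first-order frame correspondent is forall x exists y Rxy.
G1: fails — world n has no successor.
G2: condition met.
G3: fails — world w0 has no successor.
G4: condition met.
G5: fails — world v has no successor.

G2, G4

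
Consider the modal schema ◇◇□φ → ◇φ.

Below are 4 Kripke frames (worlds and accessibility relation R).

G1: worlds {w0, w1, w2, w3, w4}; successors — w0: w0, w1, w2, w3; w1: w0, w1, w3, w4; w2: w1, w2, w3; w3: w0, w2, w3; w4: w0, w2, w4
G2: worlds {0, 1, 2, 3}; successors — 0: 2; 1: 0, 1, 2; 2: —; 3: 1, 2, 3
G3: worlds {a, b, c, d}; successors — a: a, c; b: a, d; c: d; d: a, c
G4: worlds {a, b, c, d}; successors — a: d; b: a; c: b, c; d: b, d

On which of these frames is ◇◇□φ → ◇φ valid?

G1

Frame correspondent (Sahlqvist): ∀x ∀y (xR²y → ∃w (yRw ∧ xRw)) — i.e. a generalized confluence (Geach) condition.
G1: condition met.
G2: fails — 1R²2 but no w with 2Rw and 1Rw.
G3: fails — aR²c but no w with cRw and aRw.
G4: fails — aR²b but no w with bRw and aRw.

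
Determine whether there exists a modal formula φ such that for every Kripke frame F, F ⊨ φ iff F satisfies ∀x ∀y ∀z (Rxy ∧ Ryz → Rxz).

This is a Sahlqvist condition; the 4 axiom □p → □□p defines it.
Suppose □p→□□p is valid. Take Rxy, Ryz and set V(p)={w : Rxw}. Then □p at x, so □□p at x, so □p at y, so p at z, i.e. Rxz.

Yes — defined by □p → □□p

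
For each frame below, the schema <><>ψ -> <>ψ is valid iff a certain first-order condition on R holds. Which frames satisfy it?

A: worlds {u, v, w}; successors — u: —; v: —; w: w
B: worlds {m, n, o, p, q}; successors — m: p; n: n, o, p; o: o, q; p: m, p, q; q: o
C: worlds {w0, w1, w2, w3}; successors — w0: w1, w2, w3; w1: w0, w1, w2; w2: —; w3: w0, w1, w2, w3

A

This is the axiom for transitivity; its first-order frame correspondent is forall x forall y forall z (Rxy & Ryz -> Rxz).
A: condition met.
B: fails — Rno and Roq but not Rnq.
C: fails — Rw1w0 and Rw0w3 but not Rw1w3.
Valid on: A.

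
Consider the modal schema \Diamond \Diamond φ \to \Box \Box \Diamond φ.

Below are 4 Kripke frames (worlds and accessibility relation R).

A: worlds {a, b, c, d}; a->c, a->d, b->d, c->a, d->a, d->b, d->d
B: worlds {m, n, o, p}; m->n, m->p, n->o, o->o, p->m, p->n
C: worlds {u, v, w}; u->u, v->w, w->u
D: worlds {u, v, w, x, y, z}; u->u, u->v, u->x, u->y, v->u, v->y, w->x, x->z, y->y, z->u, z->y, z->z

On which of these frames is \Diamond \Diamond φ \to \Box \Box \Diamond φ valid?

C

The schema corresponds to a generalized confluence (Geach) condition: \forall x \forall y \forall z ((x R^2 y \wedge x R^2 z) \to \exists w (y = w \wedge zRw)).
A: fails — aR²a, aR²a but no w with a=w and aRw.
B: fails — mR²m, mR²m but no w with m=w and mRw.
C: condition met.
D: fails — uR²u, uR²x but no t with u=t and xRt.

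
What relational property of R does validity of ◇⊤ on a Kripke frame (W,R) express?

◇⊤ holds at w iff w has a successor, so frame-validity of ◇⊤ is exactly seriality. Equivalently via □p → ◇p:
Suppose □p→◇p is valid. At any x set V(p)=W. Then □p at x, so ◇p at x, so x has a successor.

Seriality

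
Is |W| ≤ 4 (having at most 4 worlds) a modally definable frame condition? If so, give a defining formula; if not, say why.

No

If a class were modally definable it would be closed under disjoint unions (Goldblatt–Thomason).
Any modal formula valid on each of 5 disjoint one-world frames is valid on their disjoint union (validity is preserved under disjoint unions). Each one-world frame has |W|=1≤4, but the union has |W|=5.
So no modal formula (or set of formulas) defines exactly the |W|≤4 frames.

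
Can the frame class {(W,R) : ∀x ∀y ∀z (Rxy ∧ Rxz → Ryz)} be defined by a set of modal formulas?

The condition is the Euclidean property. A defining modal formula is ◇r → □◇r.
Suppose ◇r→□◇r is valid. Take Rxy, Rxz and set V(r)={y}. Then ◇r at x, so □◇r at x, so ◇r at z, so some w with Rzw has r; w=y, i.e. Rzy. By symmetry of the argument, Ryz.

Yes — defined by ◇r → □◇r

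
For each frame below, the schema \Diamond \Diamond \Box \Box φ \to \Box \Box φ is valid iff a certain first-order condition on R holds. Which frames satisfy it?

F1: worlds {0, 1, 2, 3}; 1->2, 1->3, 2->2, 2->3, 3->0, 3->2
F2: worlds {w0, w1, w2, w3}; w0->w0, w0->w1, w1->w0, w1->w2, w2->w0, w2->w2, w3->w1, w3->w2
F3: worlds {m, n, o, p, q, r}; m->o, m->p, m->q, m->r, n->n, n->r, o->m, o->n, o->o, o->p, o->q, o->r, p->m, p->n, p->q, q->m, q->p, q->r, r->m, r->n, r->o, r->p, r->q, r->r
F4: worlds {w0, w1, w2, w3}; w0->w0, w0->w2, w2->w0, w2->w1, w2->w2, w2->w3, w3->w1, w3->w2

F2, F3

This is the axiom for a generalized confluence (Geach) condition; its first-order frame correspondent is \forall x \forall y \forall z ((x R^2 y \wedge x R^2 z) \to \exists w (y R^2 w \wedge z = w)).
F1: fails — 1R²0, 1R²0 but no w with 0R²w and 0=w.
F2: satisfies the condition.
F3: satisfies the condition.
F4: fails — w0R²w1, w0R²w0 but no w with w1R²w and w0=w.
Valid on: F2, F3.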